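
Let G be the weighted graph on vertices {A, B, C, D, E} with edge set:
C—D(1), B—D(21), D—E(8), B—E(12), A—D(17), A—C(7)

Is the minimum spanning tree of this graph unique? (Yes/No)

Yes

Kruskal's algorithm — process edges by increasing weight (ties by edge label):
C—D (1): add — endpoints in different components.
A—C (7): add — endpoints in different components.
D—E (8): add — endpoints in different components.
B—E (12): add — endpoints in different components.
Every non-tree edge has weight strictly greater than the heaviest edge on the tree path between its endpoints, so the MST is unique.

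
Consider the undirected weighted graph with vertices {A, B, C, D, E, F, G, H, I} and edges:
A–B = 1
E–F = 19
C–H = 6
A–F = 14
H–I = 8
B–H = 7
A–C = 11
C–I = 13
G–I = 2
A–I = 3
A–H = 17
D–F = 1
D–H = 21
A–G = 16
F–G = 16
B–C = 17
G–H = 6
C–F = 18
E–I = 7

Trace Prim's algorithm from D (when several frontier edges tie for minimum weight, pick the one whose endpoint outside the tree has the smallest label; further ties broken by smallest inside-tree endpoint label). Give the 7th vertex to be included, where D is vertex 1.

H

Prim's algorithm from D:
Step 1: cheapest edge leaving the tree is D–F (1); add F.
Step 2: cheapest edge leaving the tree is A–F (14); add A.
Step 3: cheapest edge leaving the tree is A–B (1); add B.
Step 4: cheapest edge leaving the tree is A–I (3); add I.
Step 5: cheapest edge leaving the tree is G–I (2); add G.
Step 6: cheapest edge leaving the tree is G–H (6); add H.
Step 7: cheapest edge leaving the tree is C–H (6); add C.
Step 8: cheapest edge leaving the tree is E–I (7); add E.
Vertex order: D, F, A, B, I, G, H, C, E. The 7th vertex is H.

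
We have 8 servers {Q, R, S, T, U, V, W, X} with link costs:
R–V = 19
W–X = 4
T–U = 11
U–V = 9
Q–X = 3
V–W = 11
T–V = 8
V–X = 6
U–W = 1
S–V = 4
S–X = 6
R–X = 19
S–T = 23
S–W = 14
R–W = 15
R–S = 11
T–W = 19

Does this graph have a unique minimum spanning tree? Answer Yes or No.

Sort edges by weight, then run Kruskal:
U–W (1): add — endpoints in different components.
Q–X (3): add — endpoints in different components.
S–V (4): add — endpoints in different components.
W–X (4): add — endpoints in different components.
S–X (6): add — endpoints in different components.
V–X (6): skip — V and X already connected.
T–V (8): add — endpoints in different components.
U–V (9): skip — U and V already connected.
R–S (11): add — endpoints in different components.
Non-tree edge V–X has weight 6, equal to the heaviest edge on its tree cycle — swapping gives another MST of the same weight. Not unique.

No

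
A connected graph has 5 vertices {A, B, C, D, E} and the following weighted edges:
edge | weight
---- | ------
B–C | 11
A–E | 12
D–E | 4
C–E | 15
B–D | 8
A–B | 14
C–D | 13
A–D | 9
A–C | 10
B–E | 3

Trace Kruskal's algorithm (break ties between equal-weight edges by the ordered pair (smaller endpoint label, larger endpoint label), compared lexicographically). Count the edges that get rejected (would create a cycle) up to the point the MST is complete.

Kruskal: consider edges lightest-first.
B–E (3): add — endpoints in different components.
D–E (4): add — endpoints in different components.
B–D (8): skip — B and D already connected.
A–D (9): add — endpoints in different components.
A–C (10): add — endpoints in different components.
Edges rejected before the tree was complete: 1.

1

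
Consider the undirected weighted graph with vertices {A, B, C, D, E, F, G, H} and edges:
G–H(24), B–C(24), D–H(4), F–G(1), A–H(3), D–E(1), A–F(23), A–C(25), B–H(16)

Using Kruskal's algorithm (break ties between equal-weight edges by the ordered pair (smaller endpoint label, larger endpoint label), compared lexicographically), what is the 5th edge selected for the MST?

B-H

Kruskal's algorithm — process edges by increasing weight (ties by edge label):
D–E (1): add — endpoints in different components.
F–G (1): add — endpoints in different components.
A–H (3): add — endpoints in different components.
D–H (4): add — endpoints in different components.
B–H (16): add — endpoints in different components.
A–F (23): add — endpoints in different components.
B–C (24): add — endpoints in different components.
The 5th edge added is B–H.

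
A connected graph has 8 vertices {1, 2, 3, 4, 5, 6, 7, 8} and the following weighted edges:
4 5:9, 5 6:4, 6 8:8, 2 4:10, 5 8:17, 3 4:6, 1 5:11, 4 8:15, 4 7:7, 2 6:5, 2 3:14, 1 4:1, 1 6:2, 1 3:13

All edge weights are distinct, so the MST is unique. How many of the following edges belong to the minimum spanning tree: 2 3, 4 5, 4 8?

0

Kruskal's algorithm — process edges by increasing weight (ties by edge label):
1 4 (1): add — endpoints in different components.
1 6 (2): add — endpoints in different components.
5 6 (4): add — endpoints in different components.
2 6 (5): add — endpoints in different components.
3 4 (6): add — endpoints in different components.
4 7 (7): add — endpoints in different components.
6 8 (8): add — endpoints in different components.
MST edge set: {1 4, 1 6, 5 6, 2 6, 3 4, 4 7, 6 8}.
Of the listed edges, {} are in the MST → 0.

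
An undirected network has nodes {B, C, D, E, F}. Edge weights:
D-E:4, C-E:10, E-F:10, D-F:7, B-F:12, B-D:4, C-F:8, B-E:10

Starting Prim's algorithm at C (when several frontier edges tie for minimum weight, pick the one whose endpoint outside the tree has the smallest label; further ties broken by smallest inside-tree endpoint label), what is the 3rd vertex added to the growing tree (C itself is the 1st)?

D

Prim's algorithm from C:
Step 1: frontier [C-F 8, C-E 10] → take C-F (8); add F.
Step 2: frontier [C-E 10, D-F 7, E-F 10, B-F 12] → take D-F (7); add D.
Step 3: frontier [C-E 10, B-D 4, D-E 4, E-F 10, B-F 12] → take B-D (4); add B.
Step 4: frontier [B-E 10, C-E 10, D-E 4, E-F 10] → take D-E (4); add E.
Vertex order: C, F, D, B, E. The 3rd vertex is D.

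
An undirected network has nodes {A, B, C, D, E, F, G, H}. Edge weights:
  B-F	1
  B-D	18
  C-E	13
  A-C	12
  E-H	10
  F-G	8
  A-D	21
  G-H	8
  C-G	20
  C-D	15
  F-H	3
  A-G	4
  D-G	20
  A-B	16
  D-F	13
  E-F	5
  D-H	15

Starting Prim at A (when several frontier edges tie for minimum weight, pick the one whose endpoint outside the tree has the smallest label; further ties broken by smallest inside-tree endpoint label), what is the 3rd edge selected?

Grow the tree from A using Prim:
Step 1: cheapest edge leaving the tree is A-G (4); add G.
Step 2: cheapest edge leaving the tree is F-G (8); add F.
Step 3: cheapest edge leaving the tree is B-F (1); add B.
Step 4: cheapest edge leaving the tree is F-H (3); add H.
Step 5: cheapest edge leaving the tree is E-F (5); add E.
Step 6: cheapest edge leaving the tree is A-C (12); add C.
Step 7: cheapest edge leaving the tree is D-F (13); add D.
The 3rd edge added is B-F.

B-F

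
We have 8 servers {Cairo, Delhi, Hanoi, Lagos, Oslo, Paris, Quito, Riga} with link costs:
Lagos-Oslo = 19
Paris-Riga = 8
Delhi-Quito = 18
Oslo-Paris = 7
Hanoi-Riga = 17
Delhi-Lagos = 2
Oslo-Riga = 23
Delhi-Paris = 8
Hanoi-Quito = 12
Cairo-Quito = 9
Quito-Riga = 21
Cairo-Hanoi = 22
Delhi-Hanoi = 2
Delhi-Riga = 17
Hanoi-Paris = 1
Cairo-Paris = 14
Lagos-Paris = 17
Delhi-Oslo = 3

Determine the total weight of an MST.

Kruskal: consider edges lightest-first.
Hanoi-Paris (1): add — endpoints in different components.
Delhi-Hanoi (2): add — endpoints in different components.
Delhi-Lagos (2): add — endpoints in different components.
Delhi-Oslo (3): add — endpoints in different components.
Oslo-Paris (7): skip — Oslo and Paris already connected.
Delhi-Paris (8): skip — Paris and Delhi already connected.
Paris-Riga (8): add — endpoints in different components.
Cairo-Quito (9): add — endpoints in different components.
Hanoi-Quito (12): add — endpoints in different components.
MST edges: Hanoi-Paris, Delhi-Hanoi, Delhi-Lagos, Delhi-Oslo, Paris-Riga, Cairo-Quito, Hanoi-Quito; total weight 1+2+2+3+8+9+12 = 37.

37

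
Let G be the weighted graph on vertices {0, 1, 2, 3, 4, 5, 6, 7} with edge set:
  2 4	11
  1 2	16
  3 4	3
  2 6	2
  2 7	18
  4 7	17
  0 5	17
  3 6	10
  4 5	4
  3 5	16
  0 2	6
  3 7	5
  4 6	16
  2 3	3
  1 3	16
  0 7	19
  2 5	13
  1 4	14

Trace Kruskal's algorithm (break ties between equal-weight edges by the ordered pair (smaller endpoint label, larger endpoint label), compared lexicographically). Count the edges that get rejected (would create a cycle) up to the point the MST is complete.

3

Kruskal: consider edges lightest-first.
2 6 (2): add — endpoints in different components.
2 3 (3): add — endpoints in different components.
3 4 (3): add — endpoints in different components.
4 5 (4): add — endpoints in different components.
3 7 (5): add — endpoints in different components.
0 2 (6): add — endpoints in different components.
3 6 (10): skip — 3 and 6 already connected.
2 4 (11): skip — 2 and 4 already connected.
2 5 (13): skip — 2 and 5 already connected.
1 4 (14): add — endpoints in different components.
Edges rejected before the tree was complete: 3.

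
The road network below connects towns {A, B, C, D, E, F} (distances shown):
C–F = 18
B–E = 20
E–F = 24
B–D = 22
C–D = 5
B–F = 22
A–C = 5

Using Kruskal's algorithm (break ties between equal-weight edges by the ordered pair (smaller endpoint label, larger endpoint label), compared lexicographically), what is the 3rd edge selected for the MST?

C-F

Sort edges by weight, then run Kruskal:
A–C (5): add — endpoints in different components.
C–D (5): add — endpoints in different components.
C–F (18): add — endpoints in different components.
B–E (20): add — endpoints in different components.
B–D (22): add — endpoints in different components.
The 3rd edge added is C–F.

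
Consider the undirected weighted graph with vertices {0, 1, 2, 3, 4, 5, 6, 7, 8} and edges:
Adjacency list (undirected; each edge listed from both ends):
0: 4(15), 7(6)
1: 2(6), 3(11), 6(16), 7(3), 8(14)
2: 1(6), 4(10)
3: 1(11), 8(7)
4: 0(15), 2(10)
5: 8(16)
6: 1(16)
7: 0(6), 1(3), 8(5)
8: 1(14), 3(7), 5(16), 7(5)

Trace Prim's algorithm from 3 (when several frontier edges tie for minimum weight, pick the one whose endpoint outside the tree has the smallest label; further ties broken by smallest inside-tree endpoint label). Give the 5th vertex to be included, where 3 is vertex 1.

0

Prim, starting at 3.
Step 1: frontier [3 8 7, 1 3 11] → take 3 8 (7); add 8.
Step 2: frontier [1 3 11, 7 8 5, 1 8 14, 5 8 16] → take 7 8 (5); add 7.
Step 3: frontier [1 3 11, 1 7 3, 0 7 6, 1 8 14, 5 8 16] → take 1 7 (3); add 1.
Step 4: frontier [1 2 6, 1 6 16, 0 7 6, 5 8 16] → take 0 7 (6); add 0.
Step 5: frontier [0 4 15, 1 2 6, 1 6 16, 5 8 16] → take 1 2 (6); add 2.
Step 6: frontier [0 4 15, 1 6 16, 2 4 10, 5 8 16] → take 2 4 (10); add 4.
Step 7: frontier [1 6 16, 5 8 16] → take 5 8 (16); add 5.
Step 8: frontier [1 6 16] → take 1 6 (16); add 6.
Vertex order: 3, 8, 7, 1, 0, 2, 4, 5, 6. The 5th vertex is 0.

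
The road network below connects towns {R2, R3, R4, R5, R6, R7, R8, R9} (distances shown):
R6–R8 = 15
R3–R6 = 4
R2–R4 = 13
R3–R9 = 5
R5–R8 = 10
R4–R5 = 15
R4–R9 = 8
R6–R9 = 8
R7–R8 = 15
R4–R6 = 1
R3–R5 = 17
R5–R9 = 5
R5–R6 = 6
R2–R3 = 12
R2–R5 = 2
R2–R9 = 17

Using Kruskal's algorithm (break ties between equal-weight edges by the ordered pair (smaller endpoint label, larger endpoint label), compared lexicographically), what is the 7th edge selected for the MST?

R7-R8

Kruskal: consider edges lightest-first.
R4–R6 (1): add — endpoints in different components.
R2–R5 (2): add — endpoints in different components.
R3–R6 (4): add — endpoints in different components.
R3–R9 (5): add — endpoints in different components.
R5–R9 (5): add — endpoints in different components.
R5–R6 (6): skip — R5 and R6 already connected.
R4–R9 (8): skip — R4 and R9 already connected.
R6–R9 (8): skip — R6 and R9 already connected.
R5–R8 (10): add — endpoints in different components.
R2–R3 (12): skip — R3 and R2 already connected.
R2–R4 (13): skip — R4 and R2 already connected.
R4–R5 (15): skip — R5 and R4 already connected.
R6–R8 (15): skip — R6 and R8 already connected.
R7–R8 (15): add — endpoints in different components.
The 7th edge added is R7–R8.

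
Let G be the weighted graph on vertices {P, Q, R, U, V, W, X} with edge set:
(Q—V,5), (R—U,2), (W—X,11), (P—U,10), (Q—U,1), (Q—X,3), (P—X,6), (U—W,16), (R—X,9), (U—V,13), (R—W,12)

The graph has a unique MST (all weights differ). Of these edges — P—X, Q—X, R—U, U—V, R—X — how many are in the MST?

3

Sort edges by weight, then run Kruskal:
Q—U (1): add. Components now {Q,U} {X} {V} {R} {P} {W}
R—U (2): add. Components now {Q,R,U} {X} {V} {P} {W}
Q—X (3): add. Components now {Q,R,U,X} {V} {P} {W}
Q—V (5): add. Components now {Q,R,U,V,X} {P} {W}
P—X (6): add. Components now {P,Q,R,U,V,X} {W}
R—X (9): skip — X and R already connected.
P—U (10): skip — U and P already connected.
W—X (11): add. Components now {P,Q,R,U,V,W,X}
MST edge set: {Q—U, R—U, Q—X, Q—V, P—X, W—X}.
Of the listed edges, {P—X, Q—X, R—U} are in the MST → 3.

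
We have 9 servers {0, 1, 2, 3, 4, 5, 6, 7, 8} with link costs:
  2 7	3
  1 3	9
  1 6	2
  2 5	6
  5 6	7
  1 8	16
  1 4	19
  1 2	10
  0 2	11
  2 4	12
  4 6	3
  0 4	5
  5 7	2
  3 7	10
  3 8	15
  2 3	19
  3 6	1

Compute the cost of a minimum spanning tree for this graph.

38

Grow the tree from 8 using Prim:
Step 1: cheapest edge leaving the tree is 3 8 (15); add 3.
Step 2: cheapest edge leaving the tree is 3 6 (1); add 6.
Step 3: cheapest edge leaving the tree is 1 6 (2); add 1.
Step 4: cheapest edge leaving the tree is 4 6 (3); add 4.
Step 5: cheapest edge leaving the tree is 0 4 (5); add 0.
Step 6: cheapest edge leaving the tree is 5 6 (7); add 5.
Step 7: cheapest edge leaving the tree is 5 7 (2); add 7.
Step 8: cheapest edge leaving the tree is 2 7 (3); add 2.
MST edges: 3 8, 3 6, 1 6, 4 6, 0 4, 5 6, 5 7, 2 7; total weight 15+1+2+3+5+7+2+3 = 38.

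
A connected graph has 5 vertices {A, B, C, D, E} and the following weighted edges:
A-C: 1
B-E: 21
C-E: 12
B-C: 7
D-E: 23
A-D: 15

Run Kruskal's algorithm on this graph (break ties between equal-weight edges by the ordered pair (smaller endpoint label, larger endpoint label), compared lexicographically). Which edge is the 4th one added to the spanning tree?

Kruskal: consider edges lightest-first.
A-C (1): add — endpoints in different components.
B-C (7): add — endpoints in different components.
C-E (12): add — endpoints in different components.
A-D (15): add — endpoints in different components.
The 4th edge added is A-D.

A-D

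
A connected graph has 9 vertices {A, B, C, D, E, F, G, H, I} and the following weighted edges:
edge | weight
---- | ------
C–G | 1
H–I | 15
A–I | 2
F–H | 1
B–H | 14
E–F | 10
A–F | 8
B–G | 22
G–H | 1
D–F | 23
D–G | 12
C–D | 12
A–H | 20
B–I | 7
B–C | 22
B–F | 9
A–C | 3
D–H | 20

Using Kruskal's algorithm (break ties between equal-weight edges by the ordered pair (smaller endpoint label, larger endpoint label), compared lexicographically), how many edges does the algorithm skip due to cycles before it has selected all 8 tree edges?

2

Kruskal's algorithm — process edges by increasing weight (ties by edge label):
C–G (1): add — endpoints in different components.
F–H (1): add — endpoints in different components.
G–H (1): add — endpoints in different components.
A–I (2): add — endpoints in different components.
A–C (3): add — endpoints in different components.
B–I (7): add — endpoints in different components.
A–F (8): skip — A and F already connected.
B–F (9): skip — B and F already connected.
E–F (10): add — endpoints in different components.
C–D (12): add — endpoints in different components.
Edges rejected before the tree was complete: 2.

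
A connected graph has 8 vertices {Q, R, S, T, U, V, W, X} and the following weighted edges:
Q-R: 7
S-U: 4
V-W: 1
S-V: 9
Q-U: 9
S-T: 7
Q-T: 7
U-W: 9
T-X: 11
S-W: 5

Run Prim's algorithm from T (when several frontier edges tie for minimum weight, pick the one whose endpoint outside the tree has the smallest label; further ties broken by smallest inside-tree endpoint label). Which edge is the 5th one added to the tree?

S-W

Grow the tree from T using Prim:
Step 1: frontier [Q-T 7, S-T 7, T-X 11] → take Q-T (7); add Q.
Step 2: frontier [Q-R 7, Q-U 9, S-T 7, T-X 11] → take Q-R (7); add R.
Step 3: frontier [Q-U 9, S-T 7, T-X 11] → take S-T (7); add S.
Step 4: frontier [Q-U 9, S-U 4, S-W 5, S-V 9, T-X 11] → take S-U (4); add U.
Step 5: frontier [S-W 5, S-V 9, T-X 11, U-W 9] → take S-W (5); add W.
Step 6: frontier [S-V 9, T-X 11, V-W 1] → take V-W (1); add V.
Step 7: frontier [T-X 11] → take T-X (11); add X.
The 5th edge added is S-W.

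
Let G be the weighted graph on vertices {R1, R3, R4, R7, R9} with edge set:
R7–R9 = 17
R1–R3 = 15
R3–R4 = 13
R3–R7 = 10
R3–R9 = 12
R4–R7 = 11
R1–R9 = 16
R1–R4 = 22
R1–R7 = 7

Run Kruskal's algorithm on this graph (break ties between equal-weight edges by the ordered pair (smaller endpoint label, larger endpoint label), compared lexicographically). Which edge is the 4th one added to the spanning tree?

R3-R9

Sort edges by weight, then run Kruskal:
R1–R7 (7): add — endpoints in different components.
R3–R7 (10): add — endpoints in different components.
R4–R7 (11): add — endpoints in different components.
R3–R9 (12): add — endpoints in different components.
The 4th edge added is R3–R9.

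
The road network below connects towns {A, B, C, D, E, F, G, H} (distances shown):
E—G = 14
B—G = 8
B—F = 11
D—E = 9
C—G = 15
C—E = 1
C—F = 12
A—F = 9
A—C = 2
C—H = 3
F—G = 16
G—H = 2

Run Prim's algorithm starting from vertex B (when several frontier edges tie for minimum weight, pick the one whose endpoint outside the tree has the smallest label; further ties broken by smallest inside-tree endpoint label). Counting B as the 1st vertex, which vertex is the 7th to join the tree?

Grow the tree from B using Prim:
Step 1: frontier [B—G 8, B—F 11] → take B—G (8); add G.
Step 2: frontier [B—F 11, G—H 2, E—G 14, C—G 15, F—G 16] → take G—H (2); add H.
Step 3: frontier [B—F 11, E—G 14, C—G 15, F—G 16, C—H 3] → take C—H (3); add C.
Step 4: frontier [B—F 11, C—E 1, A—C 2, C—F 12, E—G 14, F—G 16] → take C—E (1); add E.
Step 5: frontier [B—F 11, A—C 2, C—F 12, D—E 9, F—G 16] → take A—C (2); add A.
Step 6: frontier [A—F 9, B—F 11, C—F 12, D—E 9, F—G 16] → take D—E (9); add D.
Step 7: frontier [A—F 9, B—F 11, C—F 12, F—G 16] → take A—F (9); add F.
Vertex order: B, G, H, C, E, A, D, F. The 7th vertex is D.

D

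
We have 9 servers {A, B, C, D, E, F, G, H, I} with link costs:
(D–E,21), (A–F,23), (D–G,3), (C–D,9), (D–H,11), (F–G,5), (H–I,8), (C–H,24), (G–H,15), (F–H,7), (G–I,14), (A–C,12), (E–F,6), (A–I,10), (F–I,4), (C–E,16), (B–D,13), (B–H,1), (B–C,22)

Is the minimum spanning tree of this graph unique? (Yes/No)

Yes

Kruskal's algorithm — process edges by increasing weight (ties by edge label):
B–H (1): add — endpoints in different components.
D–G (3): add — endpoints in different components.
F–I (4): add — endpoints in different components.
F–G (5): add — endpoints in different components.
E–F (6): add — endpoints in different components.
F–H (7): add — endpoints in different components.
H–I (8): skip — H and I already connected.
C–D (9): add — endpoints in different components.
A–I (10): add — endpoints in different components.
Every non-tree edge has weight strictly greater than the heaviest edge on the tree path between its endpoints, so the MST is unique.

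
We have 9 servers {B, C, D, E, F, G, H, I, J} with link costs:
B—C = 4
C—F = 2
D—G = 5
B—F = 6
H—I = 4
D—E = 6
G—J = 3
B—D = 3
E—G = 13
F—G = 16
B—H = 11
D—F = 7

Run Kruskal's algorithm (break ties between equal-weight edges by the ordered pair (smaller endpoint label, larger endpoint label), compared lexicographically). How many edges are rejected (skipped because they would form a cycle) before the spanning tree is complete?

Sort edges by weight, then run Kruskal:
C—F (2): add — endpoints in different components.
B—D (3): add — endpoints in different components.
G—J (3): add — endpoints in different components.
B—C (4): add — endpoints in different components.
H—I (4): add — endpoints in different components.
D—G (5): add — endpoints in different components.
B—F (6): skip — B and F already connected.
D—E (6): add — endpoints in different components.
D—F (7): skip — D and F already connected.
B—H (11): add — endpoints in different components.
Edges rejected before the tree was complete: 2.

2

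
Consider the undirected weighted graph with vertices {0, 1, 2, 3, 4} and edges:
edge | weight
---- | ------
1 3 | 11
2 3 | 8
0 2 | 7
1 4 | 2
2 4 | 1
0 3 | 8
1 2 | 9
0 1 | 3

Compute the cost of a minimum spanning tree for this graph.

Prim's algorithm from 1:
Step 1: frontier [1 4 2, 0 1 3, 1 2 9, 1 3 11] → take 1 4 (2); add 4.
Step 2: frontier [0 1 3, 1 2 9, 1 3 11, 2 4 1] → take 2 4 (1); add 2.
Step 3: frontier [0 1 3, 1 3 11, 0 2 7, 2 3 8] → take 0 1 (3); add 0.
Step 4: frontier [0 3 8, 1 3 11, 2 3 8] → take 0 3 (8); add 3.
MST edges: 1 4, 2 4, 0 1, 0 3; total weight 2+1+3+8 = 14.

14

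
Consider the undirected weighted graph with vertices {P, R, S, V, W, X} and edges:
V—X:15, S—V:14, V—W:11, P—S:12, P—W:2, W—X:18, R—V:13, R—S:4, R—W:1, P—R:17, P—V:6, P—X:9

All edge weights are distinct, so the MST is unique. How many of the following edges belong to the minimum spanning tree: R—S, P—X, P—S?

2

Sort edges by weight, then run Kruskal:
R—W (1): add. Components now {R,W} {S} {V} {P} {X}
P—W (2): add. Components now {P,R,W} {S} {V} {X}
R—S (4): add. Components now {P,R,S,W} {V} {X}
P—V (6): add. Components now {P,R,S,V,W} {X}
P—X (9): add. Components now {P,R,S,V,W,X}
MST edge set: {R—W, P—W, R—S, P—V, P—X}.
Of the listed edges, {R—S, P—X} are in the MST → 2.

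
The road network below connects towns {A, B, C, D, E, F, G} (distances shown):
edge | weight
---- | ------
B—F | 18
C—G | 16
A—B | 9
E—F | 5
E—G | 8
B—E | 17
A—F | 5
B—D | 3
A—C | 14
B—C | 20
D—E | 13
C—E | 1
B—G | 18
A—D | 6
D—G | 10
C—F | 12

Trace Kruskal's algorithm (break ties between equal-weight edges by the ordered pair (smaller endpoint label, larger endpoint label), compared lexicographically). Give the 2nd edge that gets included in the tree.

B-D

Kruskal: consider edges lightest-first.
C—E (1): add. Components now {A} {B} {C,E} {D} {F} {G}
B—D (3): add. Components now {A} {B,D} {C,E} {F} {G}
A—F (5): add. Components now {A,F} {B,D} {C,E} {G}
E—F (5): add. Components now {A,C,E,F} {B,D} {G}
A—D (6): add. Components now {A,B,C,D,E,F} {G}
E—G (8): add. Components now {A,B,C,D,E,F,G}
The 2nd edge added is B—D.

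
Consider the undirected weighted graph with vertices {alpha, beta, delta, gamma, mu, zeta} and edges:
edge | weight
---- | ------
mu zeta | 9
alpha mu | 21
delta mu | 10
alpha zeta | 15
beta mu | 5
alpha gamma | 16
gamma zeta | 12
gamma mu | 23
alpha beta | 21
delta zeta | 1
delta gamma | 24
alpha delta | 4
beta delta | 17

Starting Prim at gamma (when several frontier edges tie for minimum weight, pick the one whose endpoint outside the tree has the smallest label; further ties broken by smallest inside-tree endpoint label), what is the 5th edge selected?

Prim, starting at gamma.
Step 1: frontier [gamma zeta 12, alpha gamma 16, gamma mu 23, delta gamma 24] → take gamma zeta (12); add zeta.
Step 2: frontier [alpha gamma 16, gamma mu 23, delta gamma 24, delta zeta 1, mu zeta 9, alpha zeta 15] → take delta zeta (1); add delta.
Step 3: frontier [alpha delta 4, delta mu 10, beta delta 17, alpha gamma 16, gamma mu 23, mu zeta 9, alpha zeta 15] → take alpha delta (4); add alpha.
Step 4: frontier [alpha beta 21, alpha mu 21, delta mu 10, beta delta 17, gamma mu 23, mu zeta 9] → take mu zeta (9); add mu.
Step 5: frontier [alpha beta 21, beta delta 17, beta mu 5] → take beta mu (5); add beta.
The 5th edge added is beta mu.

beta-mu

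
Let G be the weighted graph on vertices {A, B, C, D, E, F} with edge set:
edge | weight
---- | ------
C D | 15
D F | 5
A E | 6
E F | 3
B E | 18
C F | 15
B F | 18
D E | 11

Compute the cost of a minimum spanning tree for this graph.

47

Grow the tree from E using Prim:
Step 1: frontier [E F 3, A E 6, D E 11, B E 18] → take E F (3); add F.
Step 2: frontier [A E 6, D E 11, B E 18, D F 5, C F 15, B F 18] → take D F (5); add D.
Step 3: frontier [C D 15, A E 6, B E 18, C F 15, B F 18] → take A E (6); add A.
Step 4: frontier [C D 15, B E 18, C F 15, B F 18] → take C D (15); add C.
Step 5: frontier [B E 18, B F 18] → take B E (18); add B.
MST edges: E F, D F, A E, C D, B E; total weight 3+5+6+15+18 = 47.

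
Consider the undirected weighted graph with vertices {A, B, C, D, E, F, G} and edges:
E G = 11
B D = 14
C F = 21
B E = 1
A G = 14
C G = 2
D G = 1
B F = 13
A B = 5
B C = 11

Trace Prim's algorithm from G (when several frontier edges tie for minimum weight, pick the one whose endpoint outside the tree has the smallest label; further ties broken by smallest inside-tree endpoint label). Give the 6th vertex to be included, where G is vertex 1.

A

Prim's algorithm from G:
Step 1: frontier [D G 1, C G 2, E G 11, A G 14] → take D G (1); add D.
Step 2: frontier [B D 14, C G 2, E G 11, A G 14] → take C G (2); add C.
Step 3: frontier [B C 11, C F 21, B D 14, E G 11, A G 14] → take B C (11); add B.
Step 4: frontier [B E 1, A B 5, B F 13, C F 21, E G 11, A G 14] → take B E (1); add E.
Step 5: frontier [A B 5, B F 13, C F 21, A G 14] → take A B (5); add A.
Step 6: frontier [B F 13, C F 21] → take B F (13); add F.
Vertex order: G, D, C, B, E, A, F. The 6th vertex is A.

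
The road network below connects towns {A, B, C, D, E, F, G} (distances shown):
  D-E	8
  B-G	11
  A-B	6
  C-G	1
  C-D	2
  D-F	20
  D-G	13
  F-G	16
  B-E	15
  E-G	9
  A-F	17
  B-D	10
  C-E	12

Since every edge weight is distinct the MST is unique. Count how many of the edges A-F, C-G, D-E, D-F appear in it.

2

Kruskal: consider edges lightest-first.
C-G (1): add — endpoints in different components.
C-D (2): add — endpoints in different components.
A-B (6): add — endpoints in different components.
D-E (8): add — endpoints in different components.
E-G (9): skip — E and G already connected.
B-D (10): add — endpoints in different components.
B-G (11): skip — B and G already connected.
C-E (12): skip — C and E already connected.
D-G (13): skip — D and G already connected.
B-E (15): skip — B and E already connected.
F-G (16): add — endpoints in different components.
MST edge set: {C-G, C-D, A-B, D-E, B-D, F-G}.
Of the listed edges, {C-G, D-E} are in the MST → 2.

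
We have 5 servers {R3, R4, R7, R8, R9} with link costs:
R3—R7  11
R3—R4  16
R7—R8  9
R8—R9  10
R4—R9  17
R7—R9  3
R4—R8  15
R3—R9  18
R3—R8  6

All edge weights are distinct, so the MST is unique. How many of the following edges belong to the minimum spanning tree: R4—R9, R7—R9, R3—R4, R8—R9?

1

Kruskal: consider edges lightest-first.
R7—R9 (3): add — endpoints in different components.
R3—R8 (6): add — endpoints in different components.
R7—R8 (9): add — endpoints in different components.
R8—R9 (10): skip — R9 and R8 already connected.
R3—R7 (11): skip — R3 and R7 already connected.
R4—R8 (15): add — endpoints in different components.
MST edge set: {R7—R9, R3—R8, R7—R8, R4—R8}.
Of the listed edges, {R7—R9} are in the MST → 1.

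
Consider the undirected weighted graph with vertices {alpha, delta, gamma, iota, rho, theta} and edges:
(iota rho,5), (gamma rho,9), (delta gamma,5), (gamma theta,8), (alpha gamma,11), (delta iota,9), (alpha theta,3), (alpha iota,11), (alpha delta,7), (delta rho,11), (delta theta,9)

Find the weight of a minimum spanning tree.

Prim, starting at theta.
Step 1: cheapest edge leaving the tree is alpha theta (3); add alpha.
Step 2: cheapest edge leaving the tree is alpha delta (7); add delta.
Step 3: cheapest edge leaving the tree is delta gamma (5); add gamma.
Step 4: cheapest edge leaving the tree is delta iota (9); add iota.
Step 5: cheapest edge leaving the tree is iota rho (5); add rho.
MST edges: alpha theta, alpha delta, delta gamma, delta iota, iota rho; total weight 3+7+5+9+5 = 29.

29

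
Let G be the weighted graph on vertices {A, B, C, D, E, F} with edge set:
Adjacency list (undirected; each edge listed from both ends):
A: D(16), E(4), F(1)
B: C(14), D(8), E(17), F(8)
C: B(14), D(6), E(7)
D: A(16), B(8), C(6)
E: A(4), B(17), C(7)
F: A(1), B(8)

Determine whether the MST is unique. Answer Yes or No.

No

Kruskal's algorithm — process edges by increasing weight (ties by edge label):
A—F (1): add — endpoints in different components.
A—E (4): add — endpoints in different components.
C—D (6): add — endpoints in different components.
C—E (7): add — endpoints in different components.
B—D (8): add — endpoints in different components.
Non-tree edge B—F has weight 8, equal to the heaviest edge on its tree cycle — swapping gives another MST of the same weight. Not unique.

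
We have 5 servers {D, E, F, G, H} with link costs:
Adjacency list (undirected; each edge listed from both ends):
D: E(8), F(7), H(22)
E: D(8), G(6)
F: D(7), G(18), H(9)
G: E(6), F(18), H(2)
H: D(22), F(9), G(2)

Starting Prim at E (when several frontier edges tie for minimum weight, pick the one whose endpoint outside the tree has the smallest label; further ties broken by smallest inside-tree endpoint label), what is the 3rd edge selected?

Grow the tree from E using Prim:
Step 1: frontier [E G 6, D E 8] → take E G (6); add G.
Step 2: frontier [D E 8, G H 2, F G 18] → take G H (2); add H.
Step 3: frontier [D E 8, F G 18, F H 9, D H 22] → take D E (8); add D.
Step 4: frontier [D F 7, F G 18, F H 9] → take D F (7); add F.
The 3rd edge added is D E.

D-E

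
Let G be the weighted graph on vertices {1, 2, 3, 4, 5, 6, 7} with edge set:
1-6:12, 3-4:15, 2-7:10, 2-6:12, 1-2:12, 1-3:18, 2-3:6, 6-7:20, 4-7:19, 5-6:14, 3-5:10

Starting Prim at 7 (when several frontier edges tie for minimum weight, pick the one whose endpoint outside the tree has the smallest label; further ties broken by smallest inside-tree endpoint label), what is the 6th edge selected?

3-4

Prim's algorithm from 7:
Step 1: cheapest edge leaving the tree is 2-7 (10); add 2.
Step 2: cheapest edge leaving the tree is 2-3 (6); add 3.
Step 3: cheapest edge leaving the tree is 3-5 (10); add 5.
Step 4: cheapest edge leaving the tree is 1-2 (12); add 1.
Step 5: cheapest edge leaving the tree is 1-6 (12); add 6.
Step 6: cheapest edge leaving the tree is 3-4 (15); add 4.
The 6th edge added is 3-4.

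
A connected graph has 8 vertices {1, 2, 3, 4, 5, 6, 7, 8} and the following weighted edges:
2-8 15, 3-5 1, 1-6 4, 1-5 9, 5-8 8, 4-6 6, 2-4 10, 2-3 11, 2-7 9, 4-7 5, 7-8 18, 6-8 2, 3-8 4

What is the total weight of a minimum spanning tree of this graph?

31

Sort edges by weight, then run Kruskal:
3-5 (1): add — endpoints in different components.
6-8 (2): add — endpoints in different components.
1-6 (4): add — endpoints in different components.
3-8 (4): add — endpoints in different components.
4-7 (5): add — endpoints in different components.
4-6 (6): add — endpoints in different components.
5-8 (8): skip — 5 and 8 already connected.
1-5 (9): skip — 1 and 5 already connected.
2-7 (9): add — endpoints in different components.
MST edges: 3-5, 6-8, 1-6, 3-8, 4-7, 4-6, 2-7; total weight 1+2+4+4+5+6+9 = 31.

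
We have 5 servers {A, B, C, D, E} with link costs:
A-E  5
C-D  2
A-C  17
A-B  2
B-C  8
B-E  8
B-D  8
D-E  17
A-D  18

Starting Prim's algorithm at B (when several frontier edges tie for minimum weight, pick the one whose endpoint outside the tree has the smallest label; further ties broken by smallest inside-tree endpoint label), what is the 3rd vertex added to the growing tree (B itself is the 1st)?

Prim, starting at B.
Step 1: cheapest edge leaving the tree is A-B (2); add A.
Step 2: cheapest edge leaving the tree is A-E (5); add E.
Step 3: cheapest edge leaving the tree is B-C (8); add C.
Step 4: cheapest edge leaving the tree is C-D (2); add D.
Vertex order: B, A, E, C, D. The 3rd vertex is E.

E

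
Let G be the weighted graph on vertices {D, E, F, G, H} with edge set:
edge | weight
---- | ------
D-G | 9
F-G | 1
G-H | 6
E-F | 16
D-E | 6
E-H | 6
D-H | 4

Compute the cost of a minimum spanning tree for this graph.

Prim, starting at D.
Step 1: frontier [D-H 4, D-E 6, D-G 9] → take D-H (4); add H.
Step 2: frontier [D-E 6, D-G 9, E-H 6, G-H 6] → take D-E (6); add E.
Step 3: frontier [D-G 9, E-F 16, G-H 6] → take G-H (6); add G.
Step 4: frontier [E-F 16, F-G 1] → take F-G (1); add F.
MST edges: D-H, D-E, G-H, F-G; total weight 4+6+6+1 = 17.

17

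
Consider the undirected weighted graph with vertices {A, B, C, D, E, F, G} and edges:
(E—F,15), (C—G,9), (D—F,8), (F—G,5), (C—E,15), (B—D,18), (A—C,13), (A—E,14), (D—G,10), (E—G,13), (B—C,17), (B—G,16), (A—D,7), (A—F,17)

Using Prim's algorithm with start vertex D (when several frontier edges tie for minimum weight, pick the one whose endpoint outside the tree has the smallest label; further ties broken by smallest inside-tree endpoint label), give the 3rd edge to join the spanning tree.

F-G

Prim, starting at D.
Step 1: cheapest edge leaving the tree is A—D (7); add A.
Step 2: cheapest edge leaving the tree is D—F (8); add F.
Step 3: cheapest edge leaving the tree is F—G (5); add G.
Step 4: cheapest edge leaving the tree is C—G (9); add C.
Step 5: cheapest edge leaving the tree is E—G (13); add E.
Step 6: cheapest edge leaving the tree is B—G (16); add B.
The 3rd edge added is F—G.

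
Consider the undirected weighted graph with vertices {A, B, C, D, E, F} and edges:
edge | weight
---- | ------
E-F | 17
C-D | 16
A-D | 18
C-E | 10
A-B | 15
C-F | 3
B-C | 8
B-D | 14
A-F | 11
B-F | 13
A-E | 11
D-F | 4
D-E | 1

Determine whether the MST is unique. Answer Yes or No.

Kruskal: consider edges lightest-first.
D-E (1): add. Components now {A} {B} {C} {D,E} {F}
C-F (3): add. Components now {A} {B} {C,F} {D,E}
D-F (4): add. Components now {A} {B} {C,D,E,F}
B-C (8): add. Components now {A} {B,C,D,E,F}
C-E (10): skip — C and E already connected.
A-E (11): add. Components now {A,B,C,D,E,F}
Non-tree edge A-F has weight 11, equal to the heaviest edge on its tree cycle — swapping gives another MST of the same weight. Not unique.

No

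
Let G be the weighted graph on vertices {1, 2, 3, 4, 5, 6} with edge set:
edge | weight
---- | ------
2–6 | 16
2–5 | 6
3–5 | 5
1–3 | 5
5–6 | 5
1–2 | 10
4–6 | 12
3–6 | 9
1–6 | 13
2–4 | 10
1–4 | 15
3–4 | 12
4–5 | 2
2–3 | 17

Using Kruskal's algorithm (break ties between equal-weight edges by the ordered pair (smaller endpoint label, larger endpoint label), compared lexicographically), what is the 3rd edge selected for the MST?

3-5

Kruskal: consider edges lightest-first.
4–5 (2): add. Components now {1} {2} {3} {4,5} {6}
1–3 (5): add. Components now {1,3} {2} {4,5} {6}
3–5 (5): add. Components now {1,3,4,5} {2} {6}
5–6 (5): add. Components now {1,3,4,5,6} {2}
2–5 (6): add. Components now {1,2,3,4,5,6}
The 3rd edge added is 3–5.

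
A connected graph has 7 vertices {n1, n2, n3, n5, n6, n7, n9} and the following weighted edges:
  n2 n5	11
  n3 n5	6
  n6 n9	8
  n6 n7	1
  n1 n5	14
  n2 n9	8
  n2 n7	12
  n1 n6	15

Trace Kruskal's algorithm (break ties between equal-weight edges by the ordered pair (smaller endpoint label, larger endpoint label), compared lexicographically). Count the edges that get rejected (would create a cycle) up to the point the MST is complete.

Sort edges by weight, then run Kruskal:
n6 n7 (1): add. Components now {n6,n7} {n1} {n5} {n2} {n3} {n9}
n3 n5 (6): add. Components now {n6,n7} {n1} {n3,n5} {n2} {n9}
n2 n9 (8): add. Components now {n6,n7} {n1} {n3,n5} {n2,n9}
n6 n9 (8): add. Components now {n2,n6,n7,n9} {n1} {n3,n5}
n2 n5 (11): add. Components now {n2,n3,n5,n6,n7,n9} {n1}
n2 n7 (12): skip — n2 and n7 already connected.
n1 n5 (14): add. Components now {n1,n2,n3,n5,n6,n7,n9}
Edges rejected before the tree was complete: 1.

1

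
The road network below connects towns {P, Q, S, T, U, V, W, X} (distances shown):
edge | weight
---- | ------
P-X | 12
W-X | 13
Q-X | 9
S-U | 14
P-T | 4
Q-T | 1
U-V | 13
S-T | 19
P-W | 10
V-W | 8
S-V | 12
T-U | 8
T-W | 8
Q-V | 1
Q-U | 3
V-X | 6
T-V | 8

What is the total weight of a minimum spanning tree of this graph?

35

Prim, starting at V.
Step 1: cheapest edge leaving the tree is Q-V (1); add Q.
Step 2: cheapest edge leaving the tree is Q-T (1); add T.
Step 3: cheapest edge leaving the tree is Q-U (3); add U.
Step 4: cheapest edge leaving the tree is P-T (4); add P.
Step 5: cheapest edge leaving the tree is V-X (6); add X.
Step 6: cheapest edge leaving the tree is T-W (8); add W.
Step 7: cheapest edge leaving the tree is S-V (12); add S.
MST edges: Q-V, Q-T, Q-U, P-T, V-X, T-W, S-V; total weight 1+1+3+4+6+8+12 = 35.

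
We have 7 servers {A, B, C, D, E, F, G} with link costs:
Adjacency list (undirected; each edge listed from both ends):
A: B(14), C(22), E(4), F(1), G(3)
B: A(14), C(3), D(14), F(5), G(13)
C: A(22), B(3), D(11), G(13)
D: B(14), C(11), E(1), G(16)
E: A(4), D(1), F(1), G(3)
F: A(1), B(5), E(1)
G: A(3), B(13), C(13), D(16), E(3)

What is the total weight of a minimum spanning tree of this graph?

14

Sort edges by weight, then run Kruskal:
A—F (1): add — endpoints in different components.
D—E (1): add — endpoints in different components.
E—F (1): add — endpoints in different components.
A—G (3): add — endpoints in different components.
B—C (3): add — endpoints in different components.
E—G (3): skip — E and G already connected.
A—E (4): skip — A and E already connected.
B—F (5): add — endpoints in different components.
MST edges: A—F, D—E, E—F, A—G, B—C, B—F; total weight 1+1+1+3+3+5 = 14.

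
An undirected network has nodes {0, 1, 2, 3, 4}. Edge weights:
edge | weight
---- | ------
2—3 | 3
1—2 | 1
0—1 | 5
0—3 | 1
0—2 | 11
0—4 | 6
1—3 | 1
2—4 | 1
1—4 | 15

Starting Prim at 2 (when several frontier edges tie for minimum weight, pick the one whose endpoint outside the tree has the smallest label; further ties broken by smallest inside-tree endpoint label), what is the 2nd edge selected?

1-3

Grow the tree from 2 using Prim:
Step 1: cheapest edge leaving the tree is 1—2 (1); add 1.
Step 2: cheapest edge leaving the tree is 1—3 (1); add 3.
Step 3: cheapest edge leaving the tree is 0—3 (1); add 0.
Step 4: cheapest edge leaving the tree is 2—4 (1); add 4.
The 2nd edge added is 1—3.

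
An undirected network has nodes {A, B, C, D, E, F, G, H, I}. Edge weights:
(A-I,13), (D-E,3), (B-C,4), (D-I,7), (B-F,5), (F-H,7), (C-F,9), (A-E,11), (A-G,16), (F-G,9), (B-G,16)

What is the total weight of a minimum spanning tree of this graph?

Kruskal: consider edges lightest-first.
D-E (3): add — endpoints in different components.
B-C (4): add — endpoints in different components.
B-F (5): add — endpoints in different components.
D-I (7): add — endpoints in different components.
F-H (7): add — endpoints in different components.
C-F (9): skip — C and F already connected.
F-G (9): add — endpoints in different components.
A-E (11): add — endpoints in different components.
A-I (13): skip — A and I already connected.
A-G (16): add — endpoints in different components.
MST edges: D-E, B-C, B-F, D-I, F-H, F-G, A-E, A-G; total weight 3+4+5+7+7+9+11+16 = 62.

62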